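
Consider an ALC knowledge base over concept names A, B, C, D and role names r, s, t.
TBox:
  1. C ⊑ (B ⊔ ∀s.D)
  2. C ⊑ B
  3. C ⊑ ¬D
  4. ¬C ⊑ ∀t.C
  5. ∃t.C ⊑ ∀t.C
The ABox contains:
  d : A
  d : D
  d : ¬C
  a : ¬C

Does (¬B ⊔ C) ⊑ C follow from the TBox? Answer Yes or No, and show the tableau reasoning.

1. (¬B ⊔ C) ⊑ C  ⇔  ((¬B ⊔ C) ⊓ ¬C) unsat w.r.t. T
   apply at x₀: ¬C⊑∀t.C
   open: L(x₀) ⊇ {¬B, ¬C, ∀t.C}
2. Hence (¬B ⊔ C) ⊑ C: not entailed.

No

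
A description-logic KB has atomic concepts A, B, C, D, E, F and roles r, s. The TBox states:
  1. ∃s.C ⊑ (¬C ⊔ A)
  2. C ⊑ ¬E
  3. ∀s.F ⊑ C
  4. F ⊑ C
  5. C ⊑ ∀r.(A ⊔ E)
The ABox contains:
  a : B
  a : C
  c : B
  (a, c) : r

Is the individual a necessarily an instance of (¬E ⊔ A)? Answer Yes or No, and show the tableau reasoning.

1. a : (¬E ⊔ A)?  L(a) = {B, C} ∪ {(E ⊓ ¬A)}
   clash {E, ¬E} at a — a ∈ (¬E ⊔ A)
2. Hence a : (¬E ⊔ A): entailed.

Yes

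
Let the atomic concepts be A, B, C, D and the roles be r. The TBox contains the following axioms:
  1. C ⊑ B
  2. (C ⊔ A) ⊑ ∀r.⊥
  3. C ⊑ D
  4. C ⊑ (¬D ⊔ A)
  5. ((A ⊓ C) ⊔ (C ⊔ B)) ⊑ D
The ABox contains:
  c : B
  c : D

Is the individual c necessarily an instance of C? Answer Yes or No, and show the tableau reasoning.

No

1. c : C?  L(c) = {B, D} ∪ {¬C}
   open: L(c) ⊇ {B, D, ¬A, ¬C} — c ∉ C possible
2. Hence c : C: not entailed.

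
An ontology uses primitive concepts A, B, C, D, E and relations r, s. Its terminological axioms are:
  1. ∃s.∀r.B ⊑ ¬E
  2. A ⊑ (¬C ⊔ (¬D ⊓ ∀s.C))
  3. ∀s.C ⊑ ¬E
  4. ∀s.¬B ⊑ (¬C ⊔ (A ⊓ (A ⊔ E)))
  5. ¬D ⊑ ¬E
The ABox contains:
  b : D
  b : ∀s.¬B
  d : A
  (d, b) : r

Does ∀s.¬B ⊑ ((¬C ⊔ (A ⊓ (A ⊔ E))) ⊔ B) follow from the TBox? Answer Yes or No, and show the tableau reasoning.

1. ∀s.¬B ⊑ ((¬C ⊔ (A ⊓ (A ⊔ E))) ⊔ B)  ⇔  (∀s.¬B ⊓ ((C ⊓ (¬A ⊔ (¬A ⊓ ¬E))) ⊓ ¬B)) unsat w.r.t. T
   all branches close; clash {A, ¬A} at x₀
2. Hence ∀s.¬B ⊑ ((¬C ⊔ (A ⊓ (A ⊔ E))) ⊔ B): entailed.

Yes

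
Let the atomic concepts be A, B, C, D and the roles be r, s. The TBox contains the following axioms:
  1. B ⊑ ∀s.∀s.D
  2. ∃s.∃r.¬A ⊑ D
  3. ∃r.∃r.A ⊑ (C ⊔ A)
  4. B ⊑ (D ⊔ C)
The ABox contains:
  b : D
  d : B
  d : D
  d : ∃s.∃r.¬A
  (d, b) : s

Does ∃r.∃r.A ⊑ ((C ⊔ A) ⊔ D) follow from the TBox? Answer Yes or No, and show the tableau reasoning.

1. ∃r.∃r.A ⊑ ((C ⊔ A) ⊔ D)  ⇔  (∃r.∃r.A ⊓ ((¬C ⊓ ¬A) ⊓ ¬D)) unsat w.r.t. T
   all branches close; clash {C, ¬C} at x₀
2. Hence ∃r.∃r.A ⊑ ((C ⊔ A) ⊔ D): entailed.

Yes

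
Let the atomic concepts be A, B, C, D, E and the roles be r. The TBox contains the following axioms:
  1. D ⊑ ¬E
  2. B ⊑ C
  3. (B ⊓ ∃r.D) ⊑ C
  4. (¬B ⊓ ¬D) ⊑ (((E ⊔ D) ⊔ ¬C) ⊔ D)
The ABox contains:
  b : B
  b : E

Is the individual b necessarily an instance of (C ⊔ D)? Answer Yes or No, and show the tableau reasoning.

1. b : (C ⊔ D)?  L(b) = {B, E} ∪ {(¬C ⊓ ¬D)}
   clash {C, ¬C} at b — b ∈ (C ⊔ D)
2. Hence b : (C ⊔ D): entailed.

Yes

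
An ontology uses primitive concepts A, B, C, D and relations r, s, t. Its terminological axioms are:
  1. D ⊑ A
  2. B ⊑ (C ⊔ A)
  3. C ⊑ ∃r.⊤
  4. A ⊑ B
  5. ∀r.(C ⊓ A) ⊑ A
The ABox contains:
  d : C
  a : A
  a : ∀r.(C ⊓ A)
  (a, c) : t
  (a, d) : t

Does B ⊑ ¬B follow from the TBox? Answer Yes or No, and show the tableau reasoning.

No

1. B ⊑ ¬B  ⇔  (B ⊓ B) unsat w.r.t. T
   apply at x₀: B⊑(C ⊔ A)
   open: L(x₀) ⊇ {B, C, ¬D, ∃r.(¬C ⊔ ¬A), ∃r.⊤} (+ ∃-successors)
2. Hence B ⊑ ¬B: not entailed.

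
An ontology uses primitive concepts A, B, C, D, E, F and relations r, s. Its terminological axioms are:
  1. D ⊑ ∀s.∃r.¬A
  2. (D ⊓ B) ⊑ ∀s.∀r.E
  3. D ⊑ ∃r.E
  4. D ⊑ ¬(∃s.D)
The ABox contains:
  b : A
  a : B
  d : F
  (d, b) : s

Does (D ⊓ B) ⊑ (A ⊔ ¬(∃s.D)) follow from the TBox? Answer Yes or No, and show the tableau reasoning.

Yes

1. (D ⊓ B) ⊑ (A ⊔ ¬(∃s.D))  ⇔  ((D ⊓ B) ⊓ (¬A ⊓ ∃s.D)) unsat w.r.t. T
   all branches close; clash {D, ¬D} at an ∃-successor
2. Hence (D ⊓ B) ⊑ (A ⊔ ¬(∃s.D)): entailed.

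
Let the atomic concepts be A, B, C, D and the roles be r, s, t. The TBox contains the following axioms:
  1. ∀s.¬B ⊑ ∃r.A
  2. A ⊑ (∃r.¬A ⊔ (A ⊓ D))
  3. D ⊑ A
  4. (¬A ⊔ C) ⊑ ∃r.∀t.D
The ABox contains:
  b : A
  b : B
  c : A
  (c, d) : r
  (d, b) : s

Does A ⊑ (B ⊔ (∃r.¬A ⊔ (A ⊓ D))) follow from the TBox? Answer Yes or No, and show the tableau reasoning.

Yes

1. A ⊑ (B ⊔ (∃r.¬A ⊔ (A ⊓ D)))  ⇔  (A ⊓ (¬B ⊓ (∀r.A ⊓ (¬A ⊔ ¬D)))) unsat w.r.t. T
   all branches close; clash {D, ¬D} at x₀
2. Hence A ⊑ (B ⊔ (∃r.¬A ⊔ (A ⊓ D))): entailed.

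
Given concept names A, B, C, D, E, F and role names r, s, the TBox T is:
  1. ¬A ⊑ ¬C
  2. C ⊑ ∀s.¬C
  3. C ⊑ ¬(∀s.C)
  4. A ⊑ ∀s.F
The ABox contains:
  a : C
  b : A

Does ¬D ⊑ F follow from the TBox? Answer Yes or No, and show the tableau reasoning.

1. ¬D ⊑ F  ⇔  (¬D ⊓ ¬F) unsat w.r.t. T
   open: L(x₀) ⊇ {A, ¬C, ¬D, ¬F, ∀s.F}
2. Hence ¬D ⊑ F: not entailed.

No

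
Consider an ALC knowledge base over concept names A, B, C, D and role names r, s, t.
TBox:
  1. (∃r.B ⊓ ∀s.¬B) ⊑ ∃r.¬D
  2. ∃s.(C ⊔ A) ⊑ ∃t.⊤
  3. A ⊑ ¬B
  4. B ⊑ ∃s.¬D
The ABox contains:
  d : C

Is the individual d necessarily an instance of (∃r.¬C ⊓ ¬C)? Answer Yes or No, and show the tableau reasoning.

No

1. d : (∃r.¬C ⊓ ¬C)?  L(d) = {C} ∪ {(∀r.C ⊔ C)}
   open: L(d) ⊇ {C, ¬A, ¬B, ∀r.¬B, ∀s.(¬C ⊓ ¬A)} — d ∉ (∃r.¬C ⊓ ¬C) possible
2. Hence d : (∃r.¬C ⊓ ¬C): not entailed.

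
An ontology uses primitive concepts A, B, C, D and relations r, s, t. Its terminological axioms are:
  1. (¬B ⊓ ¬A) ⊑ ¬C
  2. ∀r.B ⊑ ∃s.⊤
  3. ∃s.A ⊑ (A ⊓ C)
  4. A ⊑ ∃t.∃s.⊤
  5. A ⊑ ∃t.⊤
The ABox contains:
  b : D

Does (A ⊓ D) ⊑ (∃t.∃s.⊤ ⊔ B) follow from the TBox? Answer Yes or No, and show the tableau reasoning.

Yes

1. (A ⊓ D) ⊑ (∃t.∃s.⊤ ⊔ B)  ⇔  ((A ⊓ D) ⊓ (∀t.∀s.⊥ ⊓ ¬B)) unsat w.r.t. T
   all branches close; clash {C, ¬C} at x₀
2. Hence (A ⊓ D) ⊑ (∃t.∃s.⊤ ⊔ B): entailed.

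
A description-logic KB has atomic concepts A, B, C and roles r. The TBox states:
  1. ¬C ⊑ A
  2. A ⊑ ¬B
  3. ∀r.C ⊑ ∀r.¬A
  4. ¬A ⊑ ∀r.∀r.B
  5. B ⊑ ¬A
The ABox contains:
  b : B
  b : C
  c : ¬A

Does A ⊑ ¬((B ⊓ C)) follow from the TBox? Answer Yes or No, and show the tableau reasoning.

1. A ⊑ ¬((B ⊓ C))  ⇔  (A ⊓ (B ⊓ C)) unsat w.r.t. T
   all branches close; clash {B, ¬B} at x₀
2. Hence A ⊑ ¬((B ⊓ C)): entailed.

Yes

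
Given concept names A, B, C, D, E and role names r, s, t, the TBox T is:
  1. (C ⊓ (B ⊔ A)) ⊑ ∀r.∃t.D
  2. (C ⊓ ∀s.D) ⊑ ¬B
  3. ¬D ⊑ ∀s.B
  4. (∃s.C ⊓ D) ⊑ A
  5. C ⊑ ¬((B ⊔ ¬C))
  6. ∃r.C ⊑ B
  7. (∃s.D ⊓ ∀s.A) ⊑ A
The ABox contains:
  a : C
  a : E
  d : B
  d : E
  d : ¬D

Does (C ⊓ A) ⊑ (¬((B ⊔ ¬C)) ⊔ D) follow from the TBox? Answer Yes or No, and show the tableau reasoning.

Yes

1. (C ⊓ A) ⊑ (¬((B ⊔ ¬C)) ⊔ D)  ⇔  ((C ⊓ A) ⊓ ((B ⊔ ¬C) ⊓ ¬D)) unsat w.r.t. T
   all branches close; clash {C, ¬C} at x₀
2. Hence (C ⊓ A) ⊑ (¬((B ⊔ ¬C)) ⊔ D): entailed.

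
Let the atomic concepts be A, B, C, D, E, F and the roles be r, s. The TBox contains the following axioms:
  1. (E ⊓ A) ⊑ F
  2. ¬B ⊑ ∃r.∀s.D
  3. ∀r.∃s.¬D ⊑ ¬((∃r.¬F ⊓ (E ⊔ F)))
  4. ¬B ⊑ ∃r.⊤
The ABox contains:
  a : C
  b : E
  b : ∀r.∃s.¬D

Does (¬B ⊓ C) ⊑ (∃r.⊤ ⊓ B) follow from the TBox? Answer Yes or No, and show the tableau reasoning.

No

1. (¬B ⊓ C) ⊑ (∃r.⊤ ⊓ B)  ⇔  ((¬B ⊓ C) ⊓ (∀r.⊥ ⊔ ¬B)) unsat w.r.t. T
   apply at x₀: ¬B⊑∃r.∀s.D; ¬B⊑∃r.⊤
   open: L(x₀) ⊇ {C, ¬B, ¬E, ∃r.∀s.D, ∃r.⊤} (+ ∃-successors)
2. Hence (¬B ⊓ C) ⊑ (∃r.⊤ ⊓ B): not entailed.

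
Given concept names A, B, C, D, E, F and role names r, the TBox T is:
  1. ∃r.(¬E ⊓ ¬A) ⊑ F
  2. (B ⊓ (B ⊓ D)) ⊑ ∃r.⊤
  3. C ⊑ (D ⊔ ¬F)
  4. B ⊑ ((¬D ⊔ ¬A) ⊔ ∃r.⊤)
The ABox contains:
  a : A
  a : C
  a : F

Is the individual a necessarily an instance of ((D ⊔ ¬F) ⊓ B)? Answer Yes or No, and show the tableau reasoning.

No

1. a : ((D ⊔ ¬F) ⊓ B)?  L(a) = {A, C, F} ∪ {((¬D ⊓ F) ⊔ ¬B)}
   apply at a: C⊑(D ⊔ ¬F)
   open: L(a) ⊇ {A, C, D, F, ¬B} — a ∉ ((D ⊔ ¬F) ⊓ B) possible
2. Hence a : ((D ⊔ ¬F) ⊓ B): not entailed.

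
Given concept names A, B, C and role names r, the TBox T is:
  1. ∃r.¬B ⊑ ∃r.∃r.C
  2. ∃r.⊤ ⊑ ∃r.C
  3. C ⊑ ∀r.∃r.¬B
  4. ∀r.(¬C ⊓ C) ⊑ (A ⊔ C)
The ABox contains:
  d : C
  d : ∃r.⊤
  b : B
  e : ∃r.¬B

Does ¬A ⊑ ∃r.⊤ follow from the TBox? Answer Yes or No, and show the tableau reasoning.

No

1. ¬A ⊑ ∃r.⊤  ⇔  (¬A ⊓ ∀r.⊥) unsat w.r.t. T
   open: L(x₀) ⊇ {C, ¬A, ∀r.B, ∀r.∃r.¬B, ∀r.⊥}
2. Hence ¬A ⊑ ∃r.⊤: not entailed.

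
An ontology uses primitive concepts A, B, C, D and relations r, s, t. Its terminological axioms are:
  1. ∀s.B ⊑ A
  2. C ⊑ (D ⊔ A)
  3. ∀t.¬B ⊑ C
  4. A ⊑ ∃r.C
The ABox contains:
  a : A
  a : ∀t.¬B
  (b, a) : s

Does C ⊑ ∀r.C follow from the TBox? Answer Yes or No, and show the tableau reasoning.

1. C ⊑ ∀r.C  ⇔  (C ⊓ ∃r.¬C) unsat w.r.t. T
   apply at x₀: C⊑(D ⊔ A)
   open: L(x₀) ⊇ {C, D, ¬A, ∃r.¬C, ∃s.¬B} (+ ∃-successors)
2. Hence C ⊑ ∀r.C: not entailed.

No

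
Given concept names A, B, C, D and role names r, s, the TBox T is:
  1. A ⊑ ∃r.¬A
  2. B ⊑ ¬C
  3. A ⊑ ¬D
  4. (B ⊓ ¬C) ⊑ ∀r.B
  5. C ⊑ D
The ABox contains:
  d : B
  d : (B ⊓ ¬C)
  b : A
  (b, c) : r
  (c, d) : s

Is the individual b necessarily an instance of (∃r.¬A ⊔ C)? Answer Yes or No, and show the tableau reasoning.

1. b : (∃r.¬A ⊔ C)?  L(b) = {A} ∪ {(∀r.A ⊓ ¬C)}
   clash {A, ¬A} at an ∃-successor — b ∈ (∃r.¬A ⊔ C)
2. Hence b : (∃r.¬A ⊔ C): entailed.

Yes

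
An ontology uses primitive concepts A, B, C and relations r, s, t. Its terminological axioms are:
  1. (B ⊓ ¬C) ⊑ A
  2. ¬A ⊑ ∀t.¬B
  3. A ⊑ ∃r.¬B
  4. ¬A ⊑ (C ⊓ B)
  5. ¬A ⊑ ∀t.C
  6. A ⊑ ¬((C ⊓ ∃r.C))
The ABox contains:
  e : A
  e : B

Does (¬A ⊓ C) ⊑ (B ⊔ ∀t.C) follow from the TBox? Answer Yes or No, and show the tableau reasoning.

1. (¬A ⊓ C) ⊑ (B ⊔ ∀t.C)  ⇔  ((¬A ⊓ C) ⊓ (¬B ⊓ ∃t.¬C)) unsat w.r.t. T
   all branches close; clash {B, ¬B} at x₀
2. Hence (¬A ⊓ C) ⊑ (B ⊔ ∀t.C): entailed.

Yes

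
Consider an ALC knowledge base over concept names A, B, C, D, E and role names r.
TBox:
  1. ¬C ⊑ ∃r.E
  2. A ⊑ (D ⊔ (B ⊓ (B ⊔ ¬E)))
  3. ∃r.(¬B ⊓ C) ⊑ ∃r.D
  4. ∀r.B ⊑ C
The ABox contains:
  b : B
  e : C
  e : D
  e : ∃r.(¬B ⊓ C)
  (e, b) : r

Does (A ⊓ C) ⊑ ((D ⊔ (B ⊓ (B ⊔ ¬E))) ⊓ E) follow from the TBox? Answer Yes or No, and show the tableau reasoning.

No

1. (A ⊓ C) ⊑ ((D ⊔ (B ⊓ (B ⊔ ¬E))) ⊓ E)  ⇔  ((A ⊓ C) ⊓ ((¬D ⊓ (¬B ⊔ (¬B ⊓ E))) ⊔ ¬E)) unsat w.r.t. T
   apply at x₀: A⊑(D ⊔ (B ⊓ (B ⊔ ¬E)))
   open: L(x₀) ⊇ {A, C, D, ¬E, ∀r.(B ⊔ ¬C)}
2. Hence (A ⊓ C) ⊑ ((D ⊔ (B ⊓ (B ⊔ ¬E))) ⊓ E): not entailed.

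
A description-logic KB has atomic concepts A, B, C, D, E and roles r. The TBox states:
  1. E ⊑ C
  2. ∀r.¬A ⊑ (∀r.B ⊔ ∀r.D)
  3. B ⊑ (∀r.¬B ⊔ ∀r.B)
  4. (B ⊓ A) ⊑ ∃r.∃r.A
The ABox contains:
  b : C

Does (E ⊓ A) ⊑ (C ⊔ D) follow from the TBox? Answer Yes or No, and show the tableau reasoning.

Yes

1. (E ⊓ A) ⊑ (C ⊔ D)  ⇔  ((E ⊓ A) ⊓ (¬C ⊓ ¬D)) unsat w.r.t. T
   all branches close; clash {C, ¬C} at x₀
2. Hence (E ⊓ A) ⊑ (C ⊔ D): entailed.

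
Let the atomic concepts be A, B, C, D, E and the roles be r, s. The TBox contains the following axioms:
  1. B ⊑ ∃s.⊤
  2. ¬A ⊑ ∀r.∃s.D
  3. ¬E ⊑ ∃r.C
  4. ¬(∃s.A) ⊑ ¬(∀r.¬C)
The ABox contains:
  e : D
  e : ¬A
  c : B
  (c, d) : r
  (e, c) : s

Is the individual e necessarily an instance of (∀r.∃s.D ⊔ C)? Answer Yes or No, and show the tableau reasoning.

1. e : (∀r.∃s.D ⊔ C)?  L(e) = {D, ¬A} ∪ {(∃r.∀s.¬D ⊓ ¬C)}
   clash {D, ¬D} at an ∃-successor — e ∈ (∀r.∃s.D ⊔ C)
2. Hence e : (∀r.∃s.D ⊔ C): entailed.

Yes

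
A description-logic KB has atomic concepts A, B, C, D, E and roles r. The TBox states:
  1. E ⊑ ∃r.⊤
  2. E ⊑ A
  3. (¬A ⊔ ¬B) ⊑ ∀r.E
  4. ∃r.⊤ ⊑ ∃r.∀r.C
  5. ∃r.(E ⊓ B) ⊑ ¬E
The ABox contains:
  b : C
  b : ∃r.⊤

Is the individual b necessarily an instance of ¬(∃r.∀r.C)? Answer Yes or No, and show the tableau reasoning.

1. b : ¬(∃r.∀r.C)?  L(b) = {C, ∃r.⊤} ∪ {∃r.∀r.C}
   open: L(b) ⊇ {A, B, C, ∀r.(¬E ⊔ ¬B), ∃r.∀r.C, …} (+ ∃-successors) — b ∉ ¬(∃r.∀r.C) possible
2. Hence b : ¬(∃r.∀r.C): not entailed.

No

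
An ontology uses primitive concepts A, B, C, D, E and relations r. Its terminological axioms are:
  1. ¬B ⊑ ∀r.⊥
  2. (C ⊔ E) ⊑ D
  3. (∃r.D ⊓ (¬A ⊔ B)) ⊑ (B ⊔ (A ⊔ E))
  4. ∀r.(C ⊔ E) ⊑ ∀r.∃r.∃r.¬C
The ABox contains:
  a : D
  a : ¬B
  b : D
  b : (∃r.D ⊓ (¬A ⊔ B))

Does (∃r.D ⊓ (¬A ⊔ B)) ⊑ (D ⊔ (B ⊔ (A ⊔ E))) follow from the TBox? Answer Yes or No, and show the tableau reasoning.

1. (∃r.D ⊓ (¬A ⊔ B)) ⊑ (D ⊔ (B ⊔ (A ⊔ E)))  ⇔  ((∃r.D ⊓ (¬A ⊔ B)) ⊓ (¬D ⊓ (¬B ⊓ (¬A ⊓ ¬E)))) unsat w.r.t. T
   all branches close; clash {D, ¬D} at x₀
2. Hence (∃r.D ⊓ (¬A ⊔ B)) ⊑ (D ⊔ (B ⊔ (A ⊔ E))): entailed.

Yes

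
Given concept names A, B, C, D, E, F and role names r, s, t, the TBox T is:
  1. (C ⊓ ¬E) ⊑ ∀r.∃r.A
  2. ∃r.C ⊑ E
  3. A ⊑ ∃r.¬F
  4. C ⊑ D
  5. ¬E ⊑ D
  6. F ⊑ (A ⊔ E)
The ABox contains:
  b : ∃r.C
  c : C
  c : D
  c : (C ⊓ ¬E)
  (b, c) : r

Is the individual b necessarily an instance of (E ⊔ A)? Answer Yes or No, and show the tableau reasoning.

1. b : (E ⊔ A)?  L(b) = {∃r.C} ∪ {(¬E ⊓ ¬A)}
   clash {E, ¬E} at b — b ∈ (E ⊔ A)
2. Hence b : (E ⊔ A): entailed.

Yes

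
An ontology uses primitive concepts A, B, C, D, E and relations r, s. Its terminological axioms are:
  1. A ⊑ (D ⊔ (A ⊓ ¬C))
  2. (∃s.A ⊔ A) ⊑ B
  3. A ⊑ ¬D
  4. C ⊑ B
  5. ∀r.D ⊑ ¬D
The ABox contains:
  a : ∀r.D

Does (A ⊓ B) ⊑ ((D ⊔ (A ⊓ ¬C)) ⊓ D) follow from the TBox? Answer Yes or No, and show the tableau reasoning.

No

1. (A ⊓ B) ⊑ ((D ⊔ (A ⊓ ¬C)) ⊓ D)  ⇔  ((A ⊓ B) ⊓ ((¬D ⊓ (¬A ⊔ C)) ⊔ ¬D)) unsat w.r.t. T
   apply at x₀: A⊑(D ⊔ (A ⊓ ¬C)); A⊑¬D
   open: L(x₀) ⊇ {A, B, ¬C, ¬D}
2. Hence (A ⊓ B) ⊑ ((D ⊔ (A ⊓ ¬C)) ⊓ D): not entailed.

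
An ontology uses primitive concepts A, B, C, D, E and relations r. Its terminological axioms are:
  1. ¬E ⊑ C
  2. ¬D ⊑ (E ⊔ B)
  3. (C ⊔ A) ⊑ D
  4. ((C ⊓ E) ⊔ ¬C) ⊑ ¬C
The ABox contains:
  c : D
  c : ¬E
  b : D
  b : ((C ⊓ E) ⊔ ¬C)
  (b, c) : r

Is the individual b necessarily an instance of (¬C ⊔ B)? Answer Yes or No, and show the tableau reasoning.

Yes

1. b : (¬C ⊔ B)?  L(b) = {D, ((C ⊓ E) ⊔ ¬C)} ∪ {(C ⊓ ¬B)}
   clash {C, ¬C} at b — b ∈ (¬C ⊔ B)
2. Hence b : (¬C ⊔ B): entailed.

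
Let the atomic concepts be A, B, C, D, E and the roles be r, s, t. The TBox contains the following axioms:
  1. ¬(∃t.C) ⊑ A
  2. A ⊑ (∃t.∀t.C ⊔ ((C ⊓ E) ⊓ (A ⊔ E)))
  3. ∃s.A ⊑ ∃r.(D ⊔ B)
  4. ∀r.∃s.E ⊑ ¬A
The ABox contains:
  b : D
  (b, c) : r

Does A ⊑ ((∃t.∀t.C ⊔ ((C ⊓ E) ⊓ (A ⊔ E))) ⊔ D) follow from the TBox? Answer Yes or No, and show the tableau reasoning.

1. A ⊑ ((∃t.∀t.C ⊔ ((C ⊓ E) ⊓ (A ⊔ E))) ⊔ D)  ⇔  (A ⊓ ((∀t.∃t.¬C ⊓ ((¬C ⊔ ¬E) ⊔ (¬A ⊓ ¬E))) ⊓ ¬D)) unsat w.r.t. T
   all branches close; clash {A, ¬A} at x₀
2. Hence A ⊑ ((∃t.∀t.C ⊔ ((C ⊓ E) ⊓ (A ⊔ E))) ⊔ D): entailed.

Yes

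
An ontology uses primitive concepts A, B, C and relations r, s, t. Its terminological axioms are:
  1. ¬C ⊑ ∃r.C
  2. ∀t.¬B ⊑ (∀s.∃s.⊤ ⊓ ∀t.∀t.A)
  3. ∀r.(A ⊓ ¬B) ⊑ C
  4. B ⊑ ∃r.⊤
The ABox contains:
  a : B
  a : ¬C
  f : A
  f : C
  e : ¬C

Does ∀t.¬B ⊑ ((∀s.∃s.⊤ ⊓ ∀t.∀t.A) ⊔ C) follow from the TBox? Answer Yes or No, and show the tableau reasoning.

Yes

1. ∀t.¬B ⊑ ((∀s.∃s.⊤ ⊓ ∀t.∀t.A) ⊔ C)  ⇔  (∀t.¬B ⊓ ((∃s.∀s.⊥ ⊔ ∃t.∃t.¬A) ⊓ ¬C)) unsat w.r.t. T
   all branches close; clash {C, ¬C} at x₀
2. Hence ∀t.¬B ⊑ ((∀s.∃s.⊤ ⊓ ∀t.∀t.A) ⊔ C): entailed.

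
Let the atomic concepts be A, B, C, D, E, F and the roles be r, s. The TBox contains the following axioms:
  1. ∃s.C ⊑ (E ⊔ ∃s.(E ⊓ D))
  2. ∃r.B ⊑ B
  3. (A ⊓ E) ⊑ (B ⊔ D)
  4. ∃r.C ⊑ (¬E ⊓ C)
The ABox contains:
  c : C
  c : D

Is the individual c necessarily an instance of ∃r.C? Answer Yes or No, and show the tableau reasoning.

No

1. c : ∃r.C?  L(c) = {C, D} ∪ {∀r.¬C}
   open: L(c) ⊇ {C, D, ¬A, ∀r.¬B, ∀r.¬C, …} — c ∉ ∃r.C possible
2. Hence c : ∃r.C: not entailed.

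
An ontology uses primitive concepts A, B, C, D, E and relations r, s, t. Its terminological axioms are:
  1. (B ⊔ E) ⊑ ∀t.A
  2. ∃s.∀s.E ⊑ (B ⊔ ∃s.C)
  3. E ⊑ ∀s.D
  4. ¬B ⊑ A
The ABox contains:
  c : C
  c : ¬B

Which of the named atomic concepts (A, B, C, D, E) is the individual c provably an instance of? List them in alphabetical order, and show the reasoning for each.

1. c : A?  L(c) = {C, ¬B} ∪ {¬A}
   clash {A, ¬A} at c — c ∈ A
2. c : B?  L(c) = {C, ¬B} ∪ {¬B}
   apply at c: ¬B⊑A
   open: L(c) ⊇ {A, C, ¬B, ¬E, ∀s.∃s.¬E} — c ∉ B possible
3. c : C?  L(c) = {C, ¬B} ∪ {¬C}
   clash {C, ¬C} at c — c ∈ C
4. c : D?  L(c) = {C, ¬B} ∪ {¬D}
   apply at c: ¬B⊑A
   open: L(c) ⊇ {A, C, ¬B, ¬D, ¬E, …} — c ∉ D possible
5. c : E?  L(c) = {C, ¬B} ∪ {¬E}
   apply at c: ¬B⊑A
   open: L(c) ⊇ {A, C, ¬B, ¬E, ∀s.∃s.¬E} — c ∉ E possible
6. Entailed for c: {A, C}

{A, C}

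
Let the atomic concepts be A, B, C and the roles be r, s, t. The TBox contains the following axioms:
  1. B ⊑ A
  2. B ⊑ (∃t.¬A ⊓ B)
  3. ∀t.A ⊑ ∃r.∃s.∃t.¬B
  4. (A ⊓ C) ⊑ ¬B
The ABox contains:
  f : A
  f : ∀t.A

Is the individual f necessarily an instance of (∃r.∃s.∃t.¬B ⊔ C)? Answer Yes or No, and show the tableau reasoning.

1. f : (∃r.∃s.∃t.¬B ⊔ C)?  L(f) = {A, ∀t.A} ∪ {(∀r.∀s.∀t.B ⊓ ¬C)}
   clash {B, ¬B} at an ∃-successor — f ∈ (∃r.∃s.∃t.¬B ⊔ C)
2. Hence f : (∃r.∃s.∃t.¬B ⊔ C): entailed.

Yes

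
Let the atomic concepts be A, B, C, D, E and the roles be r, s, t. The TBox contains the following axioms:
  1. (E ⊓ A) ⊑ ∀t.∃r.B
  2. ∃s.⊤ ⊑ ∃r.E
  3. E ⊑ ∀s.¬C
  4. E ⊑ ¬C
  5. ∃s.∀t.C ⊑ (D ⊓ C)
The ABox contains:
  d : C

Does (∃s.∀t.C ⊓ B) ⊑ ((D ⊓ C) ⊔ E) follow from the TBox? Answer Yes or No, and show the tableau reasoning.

1. (∃s.∀t.C ⊓ B) ⊑ ((D ⊓ C) ⊔ E)  ⇔  ((∃s.∀t.C ⊓ B) ⊓ ((¬D ⊔ ¬C) ⊓ ¬E)) unsat w.r.t. T
   all branches close; clash {C, ¬C} at x₀
2. Hence (∃s.∀t.C ⊓ B) ⊑ ((D ⊓ C) ⊔ E): entailed.

Yes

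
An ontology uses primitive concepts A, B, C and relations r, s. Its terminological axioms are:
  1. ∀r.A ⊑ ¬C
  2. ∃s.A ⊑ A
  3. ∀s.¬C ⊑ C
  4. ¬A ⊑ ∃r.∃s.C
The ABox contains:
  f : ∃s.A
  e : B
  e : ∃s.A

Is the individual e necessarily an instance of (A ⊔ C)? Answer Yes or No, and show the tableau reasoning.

1. e : (A ⊔ C)?  L(e) = {B, ∃s.A} ∪ {(¬A ⊓ ¬C)}
   clash {C, ¬C} at e — e ∈ (A ⊔ C)
2. Hence e : (A ⊔ C): entailed.

Yes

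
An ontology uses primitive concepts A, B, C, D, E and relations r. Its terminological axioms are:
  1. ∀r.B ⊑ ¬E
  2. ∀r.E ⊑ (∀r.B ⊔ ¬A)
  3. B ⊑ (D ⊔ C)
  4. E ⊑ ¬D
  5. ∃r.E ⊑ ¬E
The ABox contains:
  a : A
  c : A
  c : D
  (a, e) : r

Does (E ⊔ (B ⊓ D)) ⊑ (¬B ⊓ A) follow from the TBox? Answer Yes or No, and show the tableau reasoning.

No

1. (E ⊔ (B ⊓ D)) ⊑ (¬B ⊓ A)  ⇔  ((E ⊔ (B ⊓ D)) ⊓ (B ⊔ ¬A)) unsat w.r.t. T
   open: L(x₀) ⊇ {B, C, E, ¬D, ∀r.¬E, …} (+ ∃-successors)
2. Hence (E ⊔ (B ⊓ D)) ⊑ (¬B ⊓ A): not entailed.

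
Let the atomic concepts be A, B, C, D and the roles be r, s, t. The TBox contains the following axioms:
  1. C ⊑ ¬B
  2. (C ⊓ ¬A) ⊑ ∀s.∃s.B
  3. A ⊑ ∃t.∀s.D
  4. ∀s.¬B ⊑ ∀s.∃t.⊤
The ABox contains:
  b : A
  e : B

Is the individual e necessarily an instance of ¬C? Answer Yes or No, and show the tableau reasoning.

Yes

1. e : ¬C?  L(e) = {B} ∪ {C}
   clash {B, ¬B} at e — e ∈ ¬C
2. Hence e : ¬C: entailed.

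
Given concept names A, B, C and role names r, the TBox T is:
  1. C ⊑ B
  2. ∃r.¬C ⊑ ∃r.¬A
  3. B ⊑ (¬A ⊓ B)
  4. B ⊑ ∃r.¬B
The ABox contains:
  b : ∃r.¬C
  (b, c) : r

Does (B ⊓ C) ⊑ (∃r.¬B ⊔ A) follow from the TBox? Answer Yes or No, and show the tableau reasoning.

Yes

1. (B ⊓ C) ⊑ (∃r.¬B ⊔ A)  ⇔  ((B ⊓ C) ⊓ (∀r.B ⊓ ¬A)) unsat w.r.t. T
   all branches close; clash {B, ¬B} at an ∃-successor
2. Hence (B ⊓ C) ⊑ (∃r.¬B ⊔ A): entailed.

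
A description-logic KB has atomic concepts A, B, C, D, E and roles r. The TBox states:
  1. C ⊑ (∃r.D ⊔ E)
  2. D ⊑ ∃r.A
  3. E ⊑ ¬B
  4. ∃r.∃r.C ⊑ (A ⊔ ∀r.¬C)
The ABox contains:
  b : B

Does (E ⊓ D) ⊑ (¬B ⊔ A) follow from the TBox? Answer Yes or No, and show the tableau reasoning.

Yes

1. (E ⊓ D) ⊑ (¬B ⊔ A)  ⇔  ((E ⊓ D) ⊓ (B ⊓ ¬A)) unsat w.r.t. T
   all branches close; clash {B, ¬B} at x₀
2. Hence (E ⊓ D) ⊑ (¬B ⊔ A): entailed.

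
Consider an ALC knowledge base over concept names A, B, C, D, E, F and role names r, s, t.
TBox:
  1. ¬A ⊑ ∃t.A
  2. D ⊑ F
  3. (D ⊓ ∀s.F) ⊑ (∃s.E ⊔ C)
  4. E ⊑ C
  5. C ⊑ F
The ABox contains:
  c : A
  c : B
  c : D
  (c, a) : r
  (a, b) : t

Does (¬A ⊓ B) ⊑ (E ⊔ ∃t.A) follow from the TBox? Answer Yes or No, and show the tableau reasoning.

Yes

1. (¬A ⊓ B) ⊑ (E ⊔ ∃t.A)  ⇔  ((¬A ⊓ B) ⊓ (¬E ⊓ ∀t.¬A)) unsat w.r.t. T
   all branches close; clash {A, ¬A} at an ∃-successor
2. Hence (¬A ⊓ B) ⊑ (E ⊔ ∃t.A): entailed.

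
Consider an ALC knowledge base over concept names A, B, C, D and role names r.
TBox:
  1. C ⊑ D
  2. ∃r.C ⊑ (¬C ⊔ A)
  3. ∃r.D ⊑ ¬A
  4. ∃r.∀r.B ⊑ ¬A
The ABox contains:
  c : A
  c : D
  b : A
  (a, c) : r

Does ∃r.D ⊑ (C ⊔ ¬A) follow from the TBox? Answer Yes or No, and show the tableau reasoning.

Yes

1. ∃r.D ⊑ (C ⊔ ¬A)  ⇔  (∃r.D ⊓ (¬C ⊓ A)) unsat w.r.t. T
   all branches close; clash {A, ¬A} at x₀
2. Hence ∃r.D ⊑ (C ⊔ ¬A): entailed.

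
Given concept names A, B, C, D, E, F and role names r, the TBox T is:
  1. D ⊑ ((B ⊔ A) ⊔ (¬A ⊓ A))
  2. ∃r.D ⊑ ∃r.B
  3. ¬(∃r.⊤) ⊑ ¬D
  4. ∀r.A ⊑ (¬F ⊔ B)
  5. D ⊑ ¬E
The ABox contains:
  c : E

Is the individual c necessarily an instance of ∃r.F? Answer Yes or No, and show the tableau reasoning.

No

1. c : ∃r.F?  L(c) = {E} ∪ {∀r.¬F}
   open: L(c) ⊇ {E, ¬D, ∀r.¬D, ∀r.¬F, ∃r.¬A} (+ ∃-successors) — c ∉ ∃r.F possible
2. Hence c : ∃r.F: not entailed.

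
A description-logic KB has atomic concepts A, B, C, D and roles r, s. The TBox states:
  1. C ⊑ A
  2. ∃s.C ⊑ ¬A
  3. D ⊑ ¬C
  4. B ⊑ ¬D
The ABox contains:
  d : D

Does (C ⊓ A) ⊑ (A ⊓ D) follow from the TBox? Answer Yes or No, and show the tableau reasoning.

1. (C ⊓ A) ⊑ (A ⊓ D)  ⇔  ((C ⊓ A) ⊓ (¬A ⊔ ¬D)) unsat w.r.t. T
   open: L(x₀) ⊇ {A, C, ¬D, ∀s.¬C}
2. Hence (C ⊓ A) ⊑ (A ⊓ D): not entailed.

No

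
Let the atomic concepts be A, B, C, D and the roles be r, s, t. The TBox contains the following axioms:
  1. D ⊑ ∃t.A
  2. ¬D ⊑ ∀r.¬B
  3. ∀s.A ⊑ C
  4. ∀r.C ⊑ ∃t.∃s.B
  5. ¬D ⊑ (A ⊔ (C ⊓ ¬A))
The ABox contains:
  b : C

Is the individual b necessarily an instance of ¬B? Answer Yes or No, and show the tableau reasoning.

No

1. b : ¬B?  L(b) = {C} ∪ {B}
   open: L(b) ⊇ {A, B, C, ¬D, ∀r.¬B, …} (+ ∃-successors) — b ∉ ¬B possible
2. Hence b : ¬B: not entailed.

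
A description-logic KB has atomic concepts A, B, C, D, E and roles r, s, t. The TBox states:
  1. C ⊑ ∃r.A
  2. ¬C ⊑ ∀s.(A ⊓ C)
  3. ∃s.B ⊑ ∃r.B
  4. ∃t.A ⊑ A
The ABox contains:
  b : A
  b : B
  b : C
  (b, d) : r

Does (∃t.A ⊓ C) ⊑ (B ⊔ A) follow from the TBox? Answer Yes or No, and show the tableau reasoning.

Yes

1. (∃t.A ⊓ C) ⊑ (B ⊔ A)  ⇔  ((∃t.A ⊓ C) ⊓ (¬B ⊓ ¬A)) unsat w.r.t. T
   all branches close; clash {A, ¬A} at x₀
2. Hence (∃t.A ⊓ C) ⊑ (B ⊔ A): entailed.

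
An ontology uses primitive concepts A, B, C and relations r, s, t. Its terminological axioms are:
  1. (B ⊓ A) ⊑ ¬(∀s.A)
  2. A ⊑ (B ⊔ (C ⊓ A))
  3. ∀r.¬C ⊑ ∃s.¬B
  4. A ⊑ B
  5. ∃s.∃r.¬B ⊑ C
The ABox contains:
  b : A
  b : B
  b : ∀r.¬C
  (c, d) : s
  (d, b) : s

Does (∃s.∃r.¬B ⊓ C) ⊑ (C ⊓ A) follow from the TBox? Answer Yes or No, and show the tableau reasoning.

No

1. (∃s.∃r.¬B ⊓ C) ⊑ (C ⊓ A)  ⇔  ((∃s.∃r.¬B ⊓ C) ⊓ (¬C ⊔ ¬A)) unsat w.r.t. T
   open: L(x₀) ⊇ {C, ¬A, ∃r.C, ∃s.∃r.¬B} (+ ∃-successors)
2. Hence (∃s.∃r.¬B ⊓ C) ⊑ (C ⊓ A): not entailed.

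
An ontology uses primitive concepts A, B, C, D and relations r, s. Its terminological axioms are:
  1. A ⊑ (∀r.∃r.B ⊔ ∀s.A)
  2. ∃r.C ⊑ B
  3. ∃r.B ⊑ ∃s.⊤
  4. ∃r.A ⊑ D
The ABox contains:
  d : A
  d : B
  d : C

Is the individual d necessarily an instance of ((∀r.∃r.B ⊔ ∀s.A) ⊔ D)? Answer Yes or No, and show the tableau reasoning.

1. d : ((∀r.∃r.B ⊔ ∀s.A) ⊔ D)?  L(d) = {A, B, C} ∪ {((∃r.∀r.¬B ⊓ ∃s.¬A) ⊓ ¬D)}
   clash {D, ¬D} at d — d ∈ ((∀r.∃r.B ⊔ ∀s.A) ⊔ D)
2. Hence d : ((∀r.∃r.B ⊔ ∀s.A) ⊔ D): entailed.

Yes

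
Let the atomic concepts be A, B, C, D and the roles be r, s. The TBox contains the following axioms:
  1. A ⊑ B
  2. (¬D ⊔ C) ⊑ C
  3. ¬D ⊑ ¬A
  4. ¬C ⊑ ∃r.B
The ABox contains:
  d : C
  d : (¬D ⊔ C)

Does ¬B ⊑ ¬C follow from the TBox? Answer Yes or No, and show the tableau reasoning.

1. ¬B ⊑ ¬C  ⇔  (¬B ⊓ C) unsat w.r.t. T
   open: L(x₀) ⊇ {C, D, ¬A, ¬B}
2. Hence ¬B ⊑ ¬C: not entailed.

No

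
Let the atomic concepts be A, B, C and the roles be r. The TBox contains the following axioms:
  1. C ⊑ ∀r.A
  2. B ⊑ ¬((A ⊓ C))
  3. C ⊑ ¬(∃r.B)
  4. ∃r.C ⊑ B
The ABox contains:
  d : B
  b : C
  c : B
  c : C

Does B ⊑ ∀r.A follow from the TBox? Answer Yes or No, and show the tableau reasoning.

No

1. B ⊑ ∀r.A  ⇔  (B ⊓ ∃r.¬A) unsat w.r.t. T
   apply at x₀: B⊑¬((A ⊓ C))
   open: L(x₀) ⊇ {B, ¬C, ∃r.¬A} (+ ∃-successors)
2. Hence B ⊑ ∀r.A: not entailed.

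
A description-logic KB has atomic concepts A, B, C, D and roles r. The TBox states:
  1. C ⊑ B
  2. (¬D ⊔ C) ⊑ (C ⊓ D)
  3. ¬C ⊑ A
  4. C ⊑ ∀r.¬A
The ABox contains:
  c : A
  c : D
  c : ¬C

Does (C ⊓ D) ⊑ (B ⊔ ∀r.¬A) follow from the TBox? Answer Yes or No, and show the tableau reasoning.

1. (C ⊓ D) ⊑ (B ⊔ ∀r.¬A)  ⇔  ((C ⊓ D) ⊓ (¬B ⊓ ∃r.A)) unsat w.r.t. T
   all branches close; clash {B, ¬B} at x₀
2. Hence (C ⊓ D) ⊑ (B ⊔ ∀r.¬A): entailed.

Yes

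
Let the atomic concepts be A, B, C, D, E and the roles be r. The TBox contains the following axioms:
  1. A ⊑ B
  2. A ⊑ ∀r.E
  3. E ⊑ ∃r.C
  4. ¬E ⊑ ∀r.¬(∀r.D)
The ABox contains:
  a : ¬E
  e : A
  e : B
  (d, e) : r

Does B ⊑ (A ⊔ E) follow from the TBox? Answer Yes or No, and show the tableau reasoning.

No

1. B ⊑ (A ⊔ E)  ⇔  (B ⊓ (¬A ⊓ ¬E)) unsat w.r.t. T
   apply at x₀: ¬E⊑∀r.¬(∀r.D)
   open: L(x₀) ⊇ {B, ¬A, ¬E, ∀r.∃r.¬D}
2. Hence B ⊑ (A ⊔ E): not entailed.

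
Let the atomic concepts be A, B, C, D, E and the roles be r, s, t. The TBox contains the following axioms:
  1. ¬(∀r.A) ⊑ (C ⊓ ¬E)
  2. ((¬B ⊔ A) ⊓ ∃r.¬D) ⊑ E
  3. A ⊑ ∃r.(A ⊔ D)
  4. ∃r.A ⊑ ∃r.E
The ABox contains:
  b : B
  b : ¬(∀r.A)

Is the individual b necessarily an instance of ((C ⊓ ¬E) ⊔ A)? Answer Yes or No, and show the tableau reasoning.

1. b : ((C ⊓ ¬E) ⊔ A)?  L(b) = {B, ¬(∀r.A)} ∪ {((¬C ⊔ E) ⊓ ¬A)}
   clash {E, ¬E} at b — b ∈ ((C ⊓ ¬E) ⊔ A)
2. Hence b : ((C ⊓ ¬E) ⊔ A): entailed.

Yes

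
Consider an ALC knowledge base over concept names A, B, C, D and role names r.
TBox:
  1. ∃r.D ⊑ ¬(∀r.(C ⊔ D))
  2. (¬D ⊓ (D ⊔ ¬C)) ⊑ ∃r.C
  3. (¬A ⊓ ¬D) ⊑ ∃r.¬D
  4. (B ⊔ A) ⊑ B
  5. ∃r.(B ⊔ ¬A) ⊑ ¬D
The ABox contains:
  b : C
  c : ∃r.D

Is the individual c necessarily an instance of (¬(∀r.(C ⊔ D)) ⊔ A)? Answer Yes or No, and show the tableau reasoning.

Yes

1. c : (¬(∀r.(C ⊔ D)) ⊔ A)?  L(c) = {∃r.D} ∪ {(∀r.(C ⊔ D) ⊓ ¬A)}
   clash {D, ¬D} at an ∃-successor — c ∈ (¬(∀r.(C ⊔ D)) ⊔ A)
2. Hence c : (¬(∀r.(C ⊔ D)) ⊔ A): entailed.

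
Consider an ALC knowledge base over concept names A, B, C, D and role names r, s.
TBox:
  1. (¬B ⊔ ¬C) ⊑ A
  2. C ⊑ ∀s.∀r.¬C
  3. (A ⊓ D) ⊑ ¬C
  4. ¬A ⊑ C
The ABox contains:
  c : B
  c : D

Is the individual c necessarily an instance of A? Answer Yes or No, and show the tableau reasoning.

No

1. c : A?  L(c) = {B, D} ∪ {¬A}
   apply at c: ¬A⊑C
   open: L(c) ⊇ {B, C, D, ¬A, ∀s.∀r.¬C} — c ∉ A possible
2. Hence c : A: not entailed.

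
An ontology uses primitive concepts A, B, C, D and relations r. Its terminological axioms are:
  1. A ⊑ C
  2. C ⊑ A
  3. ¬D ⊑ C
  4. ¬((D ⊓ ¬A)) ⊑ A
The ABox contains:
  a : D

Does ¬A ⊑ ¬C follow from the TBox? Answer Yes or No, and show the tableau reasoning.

1. ¬A ⊑ ¬C  ⇔  (¬A ⊓ C) unsat w.r.t. T
   all branches close; clash {A, ¬A} at x₀
2. Hence ¬A ⊑ ¬C: entailed.

Yes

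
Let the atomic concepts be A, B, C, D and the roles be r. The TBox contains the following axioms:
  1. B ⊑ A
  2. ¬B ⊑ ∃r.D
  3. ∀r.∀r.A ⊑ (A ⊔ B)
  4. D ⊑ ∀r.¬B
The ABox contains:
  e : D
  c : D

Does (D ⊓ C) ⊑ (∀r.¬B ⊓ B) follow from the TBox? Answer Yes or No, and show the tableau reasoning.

1. (D ⊓ C) ⊑ (∀r.¬B ⊓ B)  ⇔  ((D ⊓ C) ⊓ (∃r.B ⊔ ¬B)) unsat w.r.t. T
   apply at x₀: D⊑∀r.¬B
   open: L(x₀) ⊇ {C, D, ¬B, ∀r.¬B, ∃r.D, …} (+ ∃-successors)
2. Hence (D ⊓ C) ⊑ (∀r.¬B ⊓ B): not entailed.

No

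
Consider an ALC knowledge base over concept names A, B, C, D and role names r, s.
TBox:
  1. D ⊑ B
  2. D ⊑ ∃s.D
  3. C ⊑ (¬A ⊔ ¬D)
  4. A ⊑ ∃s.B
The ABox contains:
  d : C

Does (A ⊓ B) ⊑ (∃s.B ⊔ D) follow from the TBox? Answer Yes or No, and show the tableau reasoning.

1. (A ⊓ B) ⊑ (∃s.B ⊔ D)  ⇔  ((A ⊓ B) ⊓ (∀s.¬B ⊓ ¬D)) unsat w.r.t. T
   all branches close; clash {B, ¬B} at an ∃-successor
2. Hence (A ⊓ B) ⊑ (∃s.B ⊔ D): entailed.

Yes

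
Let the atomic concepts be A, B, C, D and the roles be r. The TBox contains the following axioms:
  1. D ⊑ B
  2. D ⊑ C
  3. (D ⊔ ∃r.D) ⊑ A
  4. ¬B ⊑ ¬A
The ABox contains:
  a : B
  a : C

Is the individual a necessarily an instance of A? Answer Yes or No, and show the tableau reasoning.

1. a : A?  L(a) = {B, C} ∪ {¬A}
   open: L(a) ⊇ {B, C, ¬A, ¬D, ∀r.¬D} — a ∉ A possible
2. Hence a : A: not entailed.

No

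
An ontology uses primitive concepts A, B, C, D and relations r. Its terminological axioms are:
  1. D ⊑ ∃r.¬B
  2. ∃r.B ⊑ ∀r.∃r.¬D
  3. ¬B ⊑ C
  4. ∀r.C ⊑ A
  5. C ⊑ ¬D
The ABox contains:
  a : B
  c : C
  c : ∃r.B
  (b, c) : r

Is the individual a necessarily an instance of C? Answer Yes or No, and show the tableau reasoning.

No

1. a : C?  L(a) = {B} ∪ {¬C}
   open: L(a) ⊇ {B, ¬C, ¬D, ∀r.∃r.¬D, ∃r.¬C} (+ ∃-successors) — a ∉ C possible
2. Hence a : C: not entailed.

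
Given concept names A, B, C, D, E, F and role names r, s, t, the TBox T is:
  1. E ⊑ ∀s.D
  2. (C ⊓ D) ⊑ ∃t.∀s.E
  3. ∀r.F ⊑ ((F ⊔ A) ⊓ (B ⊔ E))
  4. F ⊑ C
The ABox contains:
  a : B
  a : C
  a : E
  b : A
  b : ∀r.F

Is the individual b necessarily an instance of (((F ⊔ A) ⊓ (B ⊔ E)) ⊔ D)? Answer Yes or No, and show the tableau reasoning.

Yes

1. b : (((F ⊔ A) ⊓ (B ⊔ E)) ⊔ D)?  L(b) = {A, ∀r.F} ∪ {(((¬F ⊓ ¬A) ⊔ (¬B ⊓ ¬E)) ⊓ ¬D)}
   clash {E, ¬E} at b — b ∈ (((F ⊔ A) ⊓ (B ⊔ E)) ⊔ D)
2. Hence b : (((F ⊔ A) ⊓ (B ⊔ E)) ⊔ D): entailed.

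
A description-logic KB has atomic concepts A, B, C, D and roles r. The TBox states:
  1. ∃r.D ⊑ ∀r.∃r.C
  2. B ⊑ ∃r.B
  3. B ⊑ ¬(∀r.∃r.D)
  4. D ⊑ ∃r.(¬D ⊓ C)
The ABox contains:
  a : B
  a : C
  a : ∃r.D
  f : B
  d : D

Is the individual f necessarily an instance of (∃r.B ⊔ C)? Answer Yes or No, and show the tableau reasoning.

1. f : (∃r.B ⊔ C)?  L(f) = {B} ∪ {(∀r.¬B ⊓ ¬C)}
   clash {B, ¬B} at an ∃-successor — f ∈ (∃r.B ⊔ C)
2. Hence f : (∃r.B ⊔ C): entailed.

Yes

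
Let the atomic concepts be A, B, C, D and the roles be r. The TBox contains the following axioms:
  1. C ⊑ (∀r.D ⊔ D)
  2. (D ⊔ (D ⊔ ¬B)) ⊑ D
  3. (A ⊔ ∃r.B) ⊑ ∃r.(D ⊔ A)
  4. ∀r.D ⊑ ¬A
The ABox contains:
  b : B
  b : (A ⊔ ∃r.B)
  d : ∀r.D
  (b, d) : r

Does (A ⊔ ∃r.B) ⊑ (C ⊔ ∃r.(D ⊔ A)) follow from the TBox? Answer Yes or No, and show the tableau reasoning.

Yes

1. (A ⊔ ∃r.B) ⊑ (C ⊔ ∃r.(D ⊔ A))  ⇔  ((A ⊔ ∃r.B) ⊓ (¬C ⊓ ∀r.(¬D ⊓ ¬A))) unsat w.r.t. T
   all branches close; clash {A, ¬A} at an ∃-successor
2. Hence (A ⊔ ∃r.B) ⊑ (C ⊔ ∃r.(D ⊔ A)): entailed.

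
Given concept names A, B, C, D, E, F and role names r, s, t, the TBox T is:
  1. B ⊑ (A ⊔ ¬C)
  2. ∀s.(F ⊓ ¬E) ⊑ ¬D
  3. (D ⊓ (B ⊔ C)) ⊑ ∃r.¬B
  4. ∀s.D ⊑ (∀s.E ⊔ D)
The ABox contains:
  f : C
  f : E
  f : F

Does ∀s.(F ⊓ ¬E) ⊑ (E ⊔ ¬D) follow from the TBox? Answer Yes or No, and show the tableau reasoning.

Yes

1. ∀s.(F ⊓ ¬E) ⊑ (E ⊔ ¬D)  ⇔  (∀s.(F ⊓ ¬E) ⊓ (¬E ⊓ D)) unsat w.r.t. T
   all branches close; clash {D, ¬D} at x₀
2. Hence ∀s.(F ⊓ ¬E) ⊑ (E ⊔ ¬D): entailed.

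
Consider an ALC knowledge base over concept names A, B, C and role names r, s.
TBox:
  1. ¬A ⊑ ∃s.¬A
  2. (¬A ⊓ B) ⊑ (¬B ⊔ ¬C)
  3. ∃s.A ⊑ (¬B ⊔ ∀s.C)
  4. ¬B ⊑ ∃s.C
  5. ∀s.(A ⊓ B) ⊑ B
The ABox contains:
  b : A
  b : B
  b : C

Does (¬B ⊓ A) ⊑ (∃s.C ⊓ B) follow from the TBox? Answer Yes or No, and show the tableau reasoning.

1. (¬B ⊓ A) ⊑ (∃s.C ⊓ B)  ⇔  ((¬B ⊓ A) ⊓ (∀s.¬C ⊔ ¬B)) unsat w.r.t. T
   apply at x₀: ¬B⊑∃s.C
   open: L(x₀) ⊇ {A, ¬B, ∀s.¬A, ∃s.(¬A ⊔ ¬B), ∃s.C} (+ ∃-successors)
2. Hence (¬B ⊓ A) ⊑ (∃s.C ⊓ B): not entailed.

No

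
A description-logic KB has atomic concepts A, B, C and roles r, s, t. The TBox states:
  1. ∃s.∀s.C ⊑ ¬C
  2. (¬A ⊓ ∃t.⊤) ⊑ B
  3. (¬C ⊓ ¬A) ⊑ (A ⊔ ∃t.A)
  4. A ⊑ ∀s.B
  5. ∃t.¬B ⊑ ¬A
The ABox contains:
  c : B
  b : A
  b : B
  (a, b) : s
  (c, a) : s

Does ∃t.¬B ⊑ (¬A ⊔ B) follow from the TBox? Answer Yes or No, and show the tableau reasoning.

Yes

1. ∃t.¬B ⊑ (¬A ⊔ B)  ⇔  (∃t.¬B ⊓ (A ⊓ ¬B)) unsat w.r.t. T
   all branches close; clash {A, ¬A} at x₀
2. Hence ∃t.¬B ⊑ (¬A ⊔ B): entailed.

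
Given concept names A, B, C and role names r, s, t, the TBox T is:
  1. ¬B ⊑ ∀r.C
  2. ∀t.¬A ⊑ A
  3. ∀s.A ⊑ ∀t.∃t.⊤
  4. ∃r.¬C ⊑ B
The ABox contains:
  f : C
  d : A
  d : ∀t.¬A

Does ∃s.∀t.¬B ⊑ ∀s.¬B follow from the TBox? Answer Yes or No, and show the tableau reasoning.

1. ∃s.∀t.¬B ⊑ ∀s.¬B  ⇔  (∃s.∀t.¬B ⊓ ∃s.B) unsat w.r.t. T
   open: L(x₀) ⊇ {B, ∃s.B, ∃s.¬A, ∃s.∀t.¬B, ∃t.A} (+ ∃-successors)
2. Hence ∃s.∀t.¬B ⊑ ∀s.¬B: not entailed.

No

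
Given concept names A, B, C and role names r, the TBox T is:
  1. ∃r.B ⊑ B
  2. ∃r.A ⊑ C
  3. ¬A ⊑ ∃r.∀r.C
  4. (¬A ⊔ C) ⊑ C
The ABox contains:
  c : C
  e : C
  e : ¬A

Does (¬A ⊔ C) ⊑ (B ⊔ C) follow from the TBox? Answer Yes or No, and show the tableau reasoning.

1. (¬A ⊔ C) ⊑ (B ⊔ C)  ⇔  ((¬A ⊔ C) ⊓ (¬B ⊓ ¬C)) unsat w.r.t. T
   all branches close; clash {C, ¬C} at x₀
2. Hence (¬A ⊔ C) ⊑ (B ⊔ C): entailed.

Yes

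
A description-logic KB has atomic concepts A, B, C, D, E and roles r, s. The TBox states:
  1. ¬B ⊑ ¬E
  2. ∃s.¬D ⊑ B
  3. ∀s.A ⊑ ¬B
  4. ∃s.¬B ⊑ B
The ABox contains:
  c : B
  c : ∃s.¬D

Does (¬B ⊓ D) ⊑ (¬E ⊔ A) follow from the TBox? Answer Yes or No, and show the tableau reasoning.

Yes

1. (¬B ⊓ D) ⊑ (¬E ⊔ A)  ⇔  ((¬B ⊓ D) ⊓ (E ⊓ ¬A)) unsat w.r.t. T
   all branches close; clash {E, ¬E} at x₀
2. Hence (¬B ⊓ D) ⊑ (¬E ⊔ A): entailed.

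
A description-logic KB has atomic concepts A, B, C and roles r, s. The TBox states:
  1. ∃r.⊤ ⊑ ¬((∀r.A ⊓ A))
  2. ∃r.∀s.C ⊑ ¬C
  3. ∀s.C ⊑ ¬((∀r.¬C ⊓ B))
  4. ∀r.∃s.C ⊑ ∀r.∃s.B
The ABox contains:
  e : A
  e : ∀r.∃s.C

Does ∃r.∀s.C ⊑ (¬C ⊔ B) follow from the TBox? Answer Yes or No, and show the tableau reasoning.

1. ∃r.∀s.C ⊑ (¬C ⊔ B)  ⇔  (∃r.∀s.C ⊓ (C ⊓ ¬B)) unsat w.r.t. T
   all branches close; clash {C, ¬C} at x₀
2. Hence ∃r.∀s.C ⊑ (¬C ⊔ B): entailed.

Yes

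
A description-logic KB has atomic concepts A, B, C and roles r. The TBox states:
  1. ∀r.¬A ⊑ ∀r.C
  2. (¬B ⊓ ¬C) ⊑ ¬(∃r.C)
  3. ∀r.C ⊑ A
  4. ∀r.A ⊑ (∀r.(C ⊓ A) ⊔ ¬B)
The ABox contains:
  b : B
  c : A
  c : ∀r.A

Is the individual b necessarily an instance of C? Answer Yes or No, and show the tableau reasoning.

1. b : C?  L(b) = {B} ∪ {¬C}
   open: L(b) ⊇ {B, ¬C, ∃r.A, ∃r.¬A, ∃r.¬C} (+ ∃-successors) — b ∉ C possible
2. Hence b : C: not entailed.

No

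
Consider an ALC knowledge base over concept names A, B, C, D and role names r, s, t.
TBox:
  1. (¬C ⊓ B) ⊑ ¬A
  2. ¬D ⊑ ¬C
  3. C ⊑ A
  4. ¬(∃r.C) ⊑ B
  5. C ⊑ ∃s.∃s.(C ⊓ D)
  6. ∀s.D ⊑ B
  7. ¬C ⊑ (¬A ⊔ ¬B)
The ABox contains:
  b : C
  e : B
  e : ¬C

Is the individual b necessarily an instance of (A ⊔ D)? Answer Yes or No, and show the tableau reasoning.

1. b : (A ⊔ D)?  L(b) = {C} ∪ {(¬A ⊓ ¬D)}
   clash {C, ¬C} at b — b ∈ (A ⊔ D)
2. Hence b : (A ⊔ D): entailed.

Yes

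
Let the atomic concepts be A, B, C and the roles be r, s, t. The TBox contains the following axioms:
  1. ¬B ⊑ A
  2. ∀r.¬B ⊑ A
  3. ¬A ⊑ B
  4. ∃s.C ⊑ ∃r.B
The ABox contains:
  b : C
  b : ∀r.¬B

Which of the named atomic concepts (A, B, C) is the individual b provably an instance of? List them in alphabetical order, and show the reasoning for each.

{A, C}

1. b : A?  L(b) = {C, ∀r.¬B} ∪ {¬A}
   clash {A, ¬A} at b — b ∈ A
2. b : B?  L(b) = {C, ∀r.¬B} ∪ {¬B}
   apply at b: ¬B⊑A; ∀r.¬B⊑A
   open: L(b) ⊇ {A, C, ¬B, ∀r.¬B, ∀s.¬C} — b ∉ B possible
3. b : C?  L(b) = {C, ∀r.¬B} ∪ {¬C}
   clash {C, ¬C} at b — b ∈ C
4. Entailed for b: {A, C}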